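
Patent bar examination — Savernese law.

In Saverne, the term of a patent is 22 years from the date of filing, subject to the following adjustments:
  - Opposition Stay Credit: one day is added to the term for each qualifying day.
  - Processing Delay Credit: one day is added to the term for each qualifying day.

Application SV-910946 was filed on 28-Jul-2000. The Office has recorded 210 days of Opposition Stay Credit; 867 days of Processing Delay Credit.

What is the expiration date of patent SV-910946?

2025-07-09

Base term: filing date + 22 years → 28 July 2022.
Opposition Stay Credit: +210 days → 23 February 2023.
Processing Delay Credit: +867 days → 9 July 2025.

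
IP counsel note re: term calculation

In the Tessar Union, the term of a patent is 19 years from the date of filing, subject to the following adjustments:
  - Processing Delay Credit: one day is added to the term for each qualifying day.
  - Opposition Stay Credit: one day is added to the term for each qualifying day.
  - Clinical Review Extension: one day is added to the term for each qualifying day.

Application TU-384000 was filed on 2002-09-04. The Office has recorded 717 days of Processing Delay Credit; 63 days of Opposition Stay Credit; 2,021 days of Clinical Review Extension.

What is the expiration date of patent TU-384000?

2029-05-06

Base term: filing date + 19 years → 4 September 2021.
Processing Delay Credit: +717 days → 22 August 2023.
Opposition Stay Credit: +63 days → 24 October 2023.
Clinical Review Extension: +2021 days → 6 May 2029.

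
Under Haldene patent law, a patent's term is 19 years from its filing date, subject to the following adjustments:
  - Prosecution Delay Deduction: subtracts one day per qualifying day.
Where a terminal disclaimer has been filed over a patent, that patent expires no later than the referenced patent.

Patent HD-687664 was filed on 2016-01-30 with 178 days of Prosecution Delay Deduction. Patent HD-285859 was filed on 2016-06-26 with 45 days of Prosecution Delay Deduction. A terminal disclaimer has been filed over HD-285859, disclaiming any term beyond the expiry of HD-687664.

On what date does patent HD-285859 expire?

Natural term of HD-285859:
  Base: filing + 19 years → 26 June 2035.
  Prosecution Delay Deduction: −45 days → 12 May 2035.
Expiry of referenced patent HD-687664:
  Base: filing + 19 years → 30 January 2035.
  Prosecution Delay Deduction: −178 days → 5 August 2034.
Terminal disclaimer: HD-285859 expires on the earlier of 12 May 2035 and 5 August 2034.

2034-08-05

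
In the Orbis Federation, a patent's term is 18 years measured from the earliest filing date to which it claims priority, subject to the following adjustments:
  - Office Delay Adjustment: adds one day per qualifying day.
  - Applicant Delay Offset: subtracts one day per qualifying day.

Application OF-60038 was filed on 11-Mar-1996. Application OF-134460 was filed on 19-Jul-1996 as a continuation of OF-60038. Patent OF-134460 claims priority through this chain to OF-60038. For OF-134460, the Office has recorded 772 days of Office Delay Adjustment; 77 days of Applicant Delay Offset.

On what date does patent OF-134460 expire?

2016-02-04

Earliest priority filing: 11 March 1996.
Base term: 11 March 1996 + 18 years → 11 March 2014.
Office Delay Adjustment: +772 days → 21 April 2016.
Applicant Delay Offset: −77 days → 4 February 2016.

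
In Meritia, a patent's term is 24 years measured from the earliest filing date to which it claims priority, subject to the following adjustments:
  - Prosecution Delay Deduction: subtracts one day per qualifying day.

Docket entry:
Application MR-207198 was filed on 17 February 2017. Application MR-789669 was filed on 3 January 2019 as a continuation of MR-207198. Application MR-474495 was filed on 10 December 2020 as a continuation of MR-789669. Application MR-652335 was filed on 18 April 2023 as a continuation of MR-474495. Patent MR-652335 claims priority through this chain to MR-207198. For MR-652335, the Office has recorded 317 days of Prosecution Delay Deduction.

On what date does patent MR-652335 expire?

Earliest priority filing: 17 February 2017.
Base term: 17 February 2017 + 24 years → 17 February 2041.
Prosecution Delay Deduction: −317 days → 6 April 2040.

2040-04-06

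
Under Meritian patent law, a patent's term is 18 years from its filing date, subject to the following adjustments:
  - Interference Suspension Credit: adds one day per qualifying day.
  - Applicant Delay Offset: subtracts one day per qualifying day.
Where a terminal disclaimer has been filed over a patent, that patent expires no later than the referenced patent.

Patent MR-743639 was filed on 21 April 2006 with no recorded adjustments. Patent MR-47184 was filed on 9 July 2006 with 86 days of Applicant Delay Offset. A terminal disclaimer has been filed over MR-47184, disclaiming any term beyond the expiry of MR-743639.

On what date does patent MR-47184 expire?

2024-04-14

Natural term of MR-47184:
  Base: filing + 18 years → 9 July 2024.
  Applicant Delay Offset: −86 days → 14 April 2024.
Expiry of referenced patent MR-743639:
  Base: filing + 18 years → 21 April 2024.
Terminal disclaimer: MR-47184 expires on the earlier of 14 April 2024 and 21 April 2024.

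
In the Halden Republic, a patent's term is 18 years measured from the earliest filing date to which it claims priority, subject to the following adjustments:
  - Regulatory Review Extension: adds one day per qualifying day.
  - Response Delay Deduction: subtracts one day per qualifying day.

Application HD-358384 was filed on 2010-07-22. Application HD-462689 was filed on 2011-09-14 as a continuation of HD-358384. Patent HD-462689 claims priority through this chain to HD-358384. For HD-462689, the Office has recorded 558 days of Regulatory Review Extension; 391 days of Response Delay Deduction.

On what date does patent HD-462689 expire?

Earliest priority filing: 22 July 2010.
Base term: 22 July 2010 + 18 years → 22 July 2028.
Regulatory Review Extension: +558 days → 31 January 2030.
Response Delay Deduction: −391 days → 5 January 2029.

2029-01-05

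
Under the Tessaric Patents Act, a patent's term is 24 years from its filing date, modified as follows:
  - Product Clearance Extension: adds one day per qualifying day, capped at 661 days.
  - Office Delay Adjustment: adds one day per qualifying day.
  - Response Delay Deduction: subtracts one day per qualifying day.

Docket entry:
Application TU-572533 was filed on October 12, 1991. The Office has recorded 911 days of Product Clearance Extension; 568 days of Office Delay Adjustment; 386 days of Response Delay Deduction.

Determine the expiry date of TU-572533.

Base term: filing date + 24 years → 12 October 2015.
Product Clearance Extension: 911 days claimed exceeds the 661-day cap, so +661 days → 3 August 2017.
Office Delay Adjustment: +568 days → 22 February 2019.
Response Delay Deduction: −386 days → 1 February 2018.

February 1, 2018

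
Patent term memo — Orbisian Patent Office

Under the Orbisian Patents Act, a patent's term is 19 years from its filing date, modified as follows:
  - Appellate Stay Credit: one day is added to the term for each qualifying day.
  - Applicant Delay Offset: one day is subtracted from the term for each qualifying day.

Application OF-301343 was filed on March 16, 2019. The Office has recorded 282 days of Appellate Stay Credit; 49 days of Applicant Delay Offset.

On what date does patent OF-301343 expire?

Base term: filing date + 19 years → 16 March 2038.
Appellate Stay Credit: +282 days → 23 December 2038.
Applicant Delay Offset: −49 days → 4 November 2038.

2038-11-04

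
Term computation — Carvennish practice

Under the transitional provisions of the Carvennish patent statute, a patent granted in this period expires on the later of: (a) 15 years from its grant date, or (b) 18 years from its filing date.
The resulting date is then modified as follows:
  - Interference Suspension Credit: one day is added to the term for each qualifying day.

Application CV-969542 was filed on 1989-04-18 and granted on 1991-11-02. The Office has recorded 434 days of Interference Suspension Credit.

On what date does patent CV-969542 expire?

(a) grant + 15 years → 2 November 2006.
(b) filing + 18 years → 18 April 2007.
Later of the two: 18 April 2007.
Interference Suspension Credit: +434 days → 25 June 2008.

June 25, 2008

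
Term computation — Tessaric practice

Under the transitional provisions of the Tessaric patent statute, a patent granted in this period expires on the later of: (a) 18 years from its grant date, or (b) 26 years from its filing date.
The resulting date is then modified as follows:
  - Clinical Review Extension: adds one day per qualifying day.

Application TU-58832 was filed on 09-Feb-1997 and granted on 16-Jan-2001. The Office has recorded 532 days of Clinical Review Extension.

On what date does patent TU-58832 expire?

2024-07-25

(a) grant + 18 years → 16 January 2019.
(b) filing + 26 years → 9 February 2023.
Later of the two: 9 February 2023.
Clinical Review Extension: +532 days → 25 July 2024.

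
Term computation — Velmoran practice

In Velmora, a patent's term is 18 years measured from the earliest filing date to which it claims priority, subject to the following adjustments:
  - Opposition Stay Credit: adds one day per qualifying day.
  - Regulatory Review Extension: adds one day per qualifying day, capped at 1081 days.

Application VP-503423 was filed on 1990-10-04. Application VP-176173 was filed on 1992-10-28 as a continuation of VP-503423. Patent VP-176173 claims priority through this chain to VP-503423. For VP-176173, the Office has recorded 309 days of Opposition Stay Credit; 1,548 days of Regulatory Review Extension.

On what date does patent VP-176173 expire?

July 25, 2012

Earliest priority filing: 4 October 1990.
Base term: 4 October 1990 + 18 years → 4 October 2008.
Opposition Stay Credit: +309 days → 9 August 2009.
Regulatory Review Extension: 1548 days claimed exceeds the 1081-day cap, so +1081 days → 25 July 2012.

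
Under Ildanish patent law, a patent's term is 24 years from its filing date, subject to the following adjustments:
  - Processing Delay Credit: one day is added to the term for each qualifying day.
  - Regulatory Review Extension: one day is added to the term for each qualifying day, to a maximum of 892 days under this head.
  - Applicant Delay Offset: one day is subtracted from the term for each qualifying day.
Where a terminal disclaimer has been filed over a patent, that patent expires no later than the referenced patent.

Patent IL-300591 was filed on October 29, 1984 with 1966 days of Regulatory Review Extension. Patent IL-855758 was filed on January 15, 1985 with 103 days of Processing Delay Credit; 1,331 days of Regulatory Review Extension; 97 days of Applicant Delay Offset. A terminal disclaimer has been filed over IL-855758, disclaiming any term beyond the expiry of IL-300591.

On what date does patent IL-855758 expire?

April 9, 2011

Natural term of IL-855758:
  Base: filing + 24 years → 15 January 2009.
  Processing Delay Credit: +103 days → 28 April 2009.
  Regulatory Review Extension: 1331 days claimed exceeds the 892-day cap, so +892 days → 7 October 2011.
  Applicant Delay Offset: −97 days → 2 July 2011.
Expiry of referenced patent IL-300591:
  Base: filing + 24 years → 29 October 2008.
  Regulatory Review Extension: 1966 days claimed exceeds the 892-day cap, so +892 days → 9 April 2011.
Terminal disclaimer: IL-855758 expires on the earlier of 2 July 2011 and 9 April 2011.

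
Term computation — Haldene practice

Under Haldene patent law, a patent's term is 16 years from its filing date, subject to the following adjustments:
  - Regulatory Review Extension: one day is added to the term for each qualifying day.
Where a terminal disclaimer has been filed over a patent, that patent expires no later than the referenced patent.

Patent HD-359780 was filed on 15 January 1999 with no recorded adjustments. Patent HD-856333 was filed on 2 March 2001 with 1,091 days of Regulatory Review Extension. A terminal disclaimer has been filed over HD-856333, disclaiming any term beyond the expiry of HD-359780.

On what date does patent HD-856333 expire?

January 15, 2015

Natural term of HD-856333:
  Base: filing + 16 years → 2 March 2017.
  Regulatory Review Extension: +1091 days → 26 February 2020.
Expiry of referenced patent HD-359780:
  Base: filing + 16 years → 15 January 2015.
Terminal disclaimer: HD-856333 expires on the earlier of 26 February 2020 and 15 January 2015.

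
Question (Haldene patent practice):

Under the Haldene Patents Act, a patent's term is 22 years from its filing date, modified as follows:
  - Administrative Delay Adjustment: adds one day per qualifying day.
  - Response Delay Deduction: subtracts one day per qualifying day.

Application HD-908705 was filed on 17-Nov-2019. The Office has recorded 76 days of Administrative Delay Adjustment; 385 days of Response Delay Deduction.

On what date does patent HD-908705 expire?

January 12, 2041

Base term: filing date + 22 years → 17 November 2041.
Administrative Delay Adjustment: +76 days → 1 February 2042.
Response Delay Deduction: −385 days → 12 January 2041.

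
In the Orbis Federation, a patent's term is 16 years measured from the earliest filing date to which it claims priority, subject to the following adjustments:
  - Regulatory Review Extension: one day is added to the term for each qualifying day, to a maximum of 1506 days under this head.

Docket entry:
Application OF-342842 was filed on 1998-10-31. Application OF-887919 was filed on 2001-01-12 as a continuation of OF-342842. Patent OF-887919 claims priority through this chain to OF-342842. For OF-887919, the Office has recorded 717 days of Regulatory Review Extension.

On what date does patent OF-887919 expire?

2016-10-17

Earliest priority filing: 31 October 1998.
Base term: 31 October 1998 + 16 years → 31 October 2014.
Regulatory Review Extension: 717 days (within the 1506-day cap) → +717 days → 17 October 2016.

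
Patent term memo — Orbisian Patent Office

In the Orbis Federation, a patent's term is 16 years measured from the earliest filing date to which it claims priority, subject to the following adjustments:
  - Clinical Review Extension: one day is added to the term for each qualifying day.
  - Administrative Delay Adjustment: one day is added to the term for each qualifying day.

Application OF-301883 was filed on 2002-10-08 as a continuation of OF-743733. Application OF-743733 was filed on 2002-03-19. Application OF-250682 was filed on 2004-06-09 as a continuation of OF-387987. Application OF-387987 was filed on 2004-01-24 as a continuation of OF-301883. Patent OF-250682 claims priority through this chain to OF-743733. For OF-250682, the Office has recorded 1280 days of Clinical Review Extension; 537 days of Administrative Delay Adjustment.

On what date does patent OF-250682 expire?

2023-03-10

Earliest priority filing: 19 March 2002.
Base term: 19 March 2002 + 16 years → 19 March 2018.
Clinical Review Extension: +1280 days → 19 September 2021.
Administrative Delay Adjustment: +537 days → 10 March 2023.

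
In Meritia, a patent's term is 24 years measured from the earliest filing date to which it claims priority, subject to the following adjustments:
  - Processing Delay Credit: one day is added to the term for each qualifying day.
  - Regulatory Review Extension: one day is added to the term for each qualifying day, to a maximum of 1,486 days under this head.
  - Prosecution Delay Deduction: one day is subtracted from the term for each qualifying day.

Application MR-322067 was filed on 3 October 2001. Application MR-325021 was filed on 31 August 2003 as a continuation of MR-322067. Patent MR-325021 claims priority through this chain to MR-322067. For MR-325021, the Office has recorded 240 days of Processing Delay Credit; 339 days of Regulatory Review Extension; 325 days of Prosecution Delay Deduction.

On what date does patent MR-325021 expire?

Earliest priority filing: 3 October 2001.
Base term: 3 October 2001 + 24 years → 3 October 2025.
Processing Delay Credit: +240 days → 31 May 2026.
Regulatory Review Extension: 339 days (within the 1486-day cap) → +339 days → 5 May 2027.
Prosecution Delay Deduction: −325 days → 14 June 2026.

2026-06-14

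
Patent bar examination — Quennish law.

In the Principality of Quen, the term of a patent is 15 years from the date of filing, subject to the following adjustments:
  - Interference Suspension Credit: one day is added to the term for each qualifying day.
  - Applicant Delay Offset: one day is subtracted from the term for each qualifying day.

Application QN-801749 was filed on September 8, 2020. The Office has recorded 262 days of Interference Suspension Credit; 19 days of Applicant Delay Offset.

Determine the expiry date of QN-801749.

May 8, 2036

Base term: filing date + 15 years → 8 September 2035.
Interference Suspension Credit: +262 days → 27 May 2036.
Applicant Delay Offset: −19 days → 8 May 2036.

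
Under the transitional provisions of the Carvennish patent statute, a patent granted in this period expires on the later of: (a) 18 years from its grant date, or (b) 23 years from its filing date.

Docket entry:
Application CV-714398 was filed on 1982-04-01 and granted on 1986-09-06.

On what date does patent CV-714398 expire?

2005-04-01

(a) grant + 18 years → 6 September 2004.
(b) filing + 23 years → 1 April 2005.
Later of the two: 1 April 2005.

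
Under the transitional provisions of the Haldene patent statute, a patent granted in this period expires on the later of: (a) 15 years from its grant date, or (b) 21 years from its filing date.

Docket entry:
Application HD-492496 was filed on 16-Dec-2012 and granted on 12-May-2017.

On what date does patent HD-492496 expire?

2033-12-16

(a) grant + 15 years → 12 May 2032.
(b) filing + 21 years → 16 December 2033.
Later of the two: 16 December 2033.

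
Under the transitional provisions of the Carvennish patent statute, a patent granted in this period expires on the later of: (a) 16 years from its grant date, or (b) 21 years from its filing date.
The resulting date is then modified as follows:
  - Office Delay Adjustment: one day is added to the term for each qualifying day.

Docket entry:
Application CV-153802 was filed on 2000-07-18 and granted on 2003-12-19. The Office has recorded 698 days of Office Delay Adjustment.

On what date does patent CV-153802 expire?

June 16, 2023

(a) grant + 16 years → 19 December 2019.
(b) filing + 21 years → 18 July 2021.
Later of the two: 18 July 2021.
Office Delay Adjustment: +698 days → 16 June 2023.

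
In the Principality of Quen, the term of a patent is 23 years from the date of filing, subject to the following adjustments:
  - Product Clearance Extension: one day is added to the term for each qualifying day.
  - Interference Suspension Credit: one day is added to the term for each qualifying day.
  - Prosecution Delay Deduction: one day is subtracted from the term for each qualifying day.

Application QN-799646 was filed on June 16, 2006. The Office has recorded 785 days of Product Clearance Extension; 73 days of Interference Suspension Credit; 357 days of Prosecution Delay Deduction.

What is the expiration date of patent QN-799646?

Base term: filing date + 23 years → 16 June 2029.
Product Clearance Extension: +785 days → 10 August 2031.
Interference Suspension Credit: +73 days → 22 October 2031.
Prosecution Delay Deduction: −357 days → 30 October 2030.

October 30, 2030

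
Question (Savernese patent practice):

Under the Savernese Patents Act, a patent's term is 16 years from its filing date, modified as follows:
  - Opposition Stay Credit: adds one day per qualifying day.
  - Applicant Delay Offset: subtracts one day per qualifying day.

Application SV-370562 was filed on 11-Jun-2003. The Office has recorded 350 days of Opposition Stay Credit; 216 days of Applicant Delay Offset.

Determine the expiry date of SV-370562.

Base term: filing date + 16 years → 11 June 2019.
Opposition Stay Credit: +350 days → 26 May 2020.
Applicant Delay Offset: −216 days → 23 October 2019.

October 23, 2019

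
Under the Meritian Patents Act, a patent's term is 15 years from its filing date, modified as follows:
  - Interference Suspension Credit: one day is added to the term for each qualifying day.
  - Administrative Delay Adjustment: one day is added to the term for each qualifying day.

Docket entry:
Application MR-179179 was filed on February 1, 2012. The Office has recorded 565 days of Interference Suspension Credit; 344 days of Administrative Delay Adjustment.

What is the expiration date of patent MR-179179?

Base term: filing date + 15 years → 1 February 2027.
Interference Suspension Credit: +565 days → 19 August 2028.
Administrative Delay Adjustment: +344 days → 29 July 2029.

July 29, 2029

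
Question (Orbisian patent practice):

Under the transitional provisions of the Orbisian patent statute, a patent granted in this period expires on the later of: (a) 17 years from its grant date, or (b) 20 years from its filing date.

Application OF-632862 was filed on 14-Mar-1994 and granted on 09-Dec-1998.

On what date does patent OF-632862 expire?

(a) grant + 17 years → 9 December 2015.
(b) filing + 20 years → 14 March 2014.
Later of the two: 9 December 2015.

2015-12-09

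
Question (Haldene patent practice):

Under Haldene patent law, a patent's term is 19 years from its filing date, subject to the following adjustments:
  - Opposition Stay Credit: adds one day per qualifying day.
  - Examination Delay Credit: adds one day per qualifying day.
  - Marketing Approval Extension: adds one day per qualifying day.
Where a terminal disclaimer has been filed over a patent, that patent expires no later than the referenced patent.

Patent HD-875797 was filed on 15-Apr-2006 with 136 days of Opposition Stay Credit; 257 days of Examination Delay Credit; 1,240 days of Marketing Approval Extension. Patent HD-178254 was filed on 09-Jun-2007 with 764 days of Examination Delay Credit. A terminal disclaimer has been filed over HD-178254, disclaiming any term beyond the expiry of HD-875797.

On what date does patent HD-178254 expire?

Natural term of HD-178254:
  Base: filing + 19 years → 9 June 2026.
  Examination Delay Credit: +764 days → 12 July 2028.
Expiry of referenced patent HD-875797:
  Base: filing + 19 years → 15 April 2025.
  Opposition Stay Credit: +136 days → 29 August 2025.
  Examination Delay Credit: +257 days → 13 May 2026.
  Marketing Approval Extension: +1240 days → 4 October 2029.
Terminal disclaimer: HD-178254 expires on the earlier of 12 July 2028 and 4 October 2029.

July 12, 2028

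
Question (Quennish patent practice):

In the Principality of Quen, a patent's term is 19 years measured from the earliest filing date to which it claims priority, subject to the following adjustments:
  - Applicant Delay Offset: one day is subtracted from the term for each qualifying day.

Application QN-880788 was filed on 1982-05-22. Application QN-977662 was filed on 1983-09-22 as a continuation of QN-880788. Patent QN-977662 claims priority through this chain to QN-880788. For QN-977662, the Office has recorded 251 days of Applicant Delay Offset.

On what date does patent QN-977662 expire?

September 13, 2000

Earliest priority filing: 22 May 1982.
Base term: 22 May 1982 + 19 years → 22 May 2001.
Applicant Delay Offset: −251 days → 13 September 2000.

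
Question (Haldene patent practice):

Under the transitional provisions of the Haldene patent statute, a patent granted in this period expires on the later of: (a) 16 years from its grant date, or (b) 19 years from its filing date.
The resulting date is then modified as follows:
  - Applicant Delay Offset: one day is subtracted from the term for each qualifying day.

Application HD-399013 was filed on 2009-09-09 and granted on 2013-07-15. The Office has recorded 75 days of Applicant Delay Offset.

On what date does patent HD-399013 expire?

(a) grant + 16 years → 15 July 2029.
(b) filing + 19 years → 9 September 2028.
Later of the two: 15 July 2029.
Applicant Delay Offset: −75 days → 1 May 2029.

2029-05-01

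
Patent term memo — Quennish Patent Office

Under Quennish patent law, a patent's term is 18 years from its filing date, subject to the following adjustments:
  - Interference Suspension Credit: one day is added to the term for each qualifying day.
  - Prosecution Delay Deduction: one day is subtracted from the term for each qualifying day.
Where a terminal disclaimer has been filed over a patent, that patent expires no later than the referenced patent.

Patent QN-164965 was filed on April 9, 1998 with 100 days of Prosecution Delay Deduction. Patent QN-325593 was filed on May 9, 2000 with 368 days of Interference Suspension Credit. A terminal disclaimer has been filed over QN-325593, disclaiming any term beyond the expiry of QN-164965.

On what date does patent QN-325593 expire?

Natural term of QN-325593:
  Base: filing + 18 years → 9 May 2018.
  Interference Suspension Credit: +368 days → 12 May 2019.
Expiry of referenced patent QN-164965:
  Base: filing + 18 years → 9 April 2016.
  Prosecution Delay Deduction: −100 days → 31 December 2015.
Terminal disclaimer: QN-325593 expires on the earlier of 12 May 2019 and 31 December 2015.

December 31, 2015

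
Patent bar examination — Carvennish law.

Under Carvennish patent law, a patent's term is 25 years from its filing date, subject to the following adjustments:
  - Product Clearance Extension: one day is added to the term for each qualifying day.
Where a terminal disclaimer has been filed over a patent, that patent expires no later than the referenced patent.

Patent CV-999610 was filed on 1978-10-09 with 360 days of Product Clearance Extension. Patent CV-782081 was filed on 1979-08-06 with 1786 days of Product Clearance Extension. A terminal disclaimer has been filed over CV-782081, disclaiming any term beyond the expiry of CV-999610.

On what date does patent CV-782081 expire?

October 3, 2004

Natural term of CV-782081:
  Base: filing + 25 years → 6 August 2004.
  Product Clearance Extension: +1786 days → 27 June 2009.
Expiry of referenced patent CV-999610:
  Base: filing + 25 years → 9 October 2003.
  Product Clearance Extension: +360 days → 3 October 2004.
Terminal disclaimer: CV-782081 expires on the earlier of 27 June 2009 and 3 October 2004.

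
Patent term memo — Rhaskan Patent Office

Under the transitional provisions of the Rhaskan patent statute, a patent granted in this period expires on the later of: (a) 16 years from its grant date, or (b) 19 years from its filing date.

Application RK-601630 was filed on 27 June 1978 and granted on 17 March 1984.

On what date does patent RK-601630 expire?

2000-03-17

(a) grant + 16 years → 17 March 2000.
(b) filing + 19 years → 27 June 1997.
Later of the two: 17 March 2000.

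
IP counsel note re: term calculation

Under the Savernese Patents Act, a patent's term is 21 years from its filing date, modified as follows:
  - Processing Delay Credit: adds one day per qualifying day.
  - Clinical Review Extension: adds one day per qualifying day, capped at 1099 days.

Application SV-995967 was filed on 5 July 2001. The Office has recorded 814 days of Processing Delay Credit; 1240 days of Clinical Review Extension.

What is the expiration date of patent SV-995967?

Base term: filing date + 21 years → 5 July 2022.
Processing Delay Credit: +814 days → 26 September 2024.
Clinical Review Extension: 1240 days claimed exceeds the 1099-day cap, so +1099 days → 30 September 2027.

September 30, 2027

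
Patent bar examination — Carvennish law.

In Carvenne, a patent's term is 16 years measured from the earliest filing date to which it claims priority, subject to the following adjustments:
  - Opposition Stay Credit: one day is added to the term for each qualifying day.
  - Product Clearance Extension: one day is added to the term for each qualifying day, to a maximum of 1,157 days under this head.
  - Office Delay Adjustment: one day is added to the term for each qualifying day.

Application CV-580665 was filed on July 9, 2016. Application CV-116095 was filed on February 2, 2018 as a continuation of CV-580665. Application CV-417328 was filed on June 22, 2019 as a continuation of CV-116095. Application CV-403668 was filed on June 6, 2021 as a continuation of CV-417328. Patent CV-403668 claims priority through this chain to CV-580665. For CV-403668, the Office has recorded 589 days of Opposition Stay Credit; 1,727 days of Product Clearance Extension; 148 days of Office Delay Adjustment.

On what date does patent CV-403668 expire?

September 15, 2037

Earliest priority filing: 9 July 2016.
Base term: 9 July 2016 + 16 years → 9 July 2032.
Opposition Stay Credit: +589 days → 18 February 2034.
Product Clearance Extension: 1727 days claimed exceeds the 1157-day cap, so +1157 days → 20 April 2037.
Office Delay Adjustment: +148 days → 15 September 2037.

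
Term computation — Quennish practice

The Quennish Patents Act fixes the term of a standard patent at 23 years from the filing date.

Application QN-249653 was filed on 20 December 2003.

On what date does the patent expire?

Filing date + 23 years → 20 December 2026.

2026-12-20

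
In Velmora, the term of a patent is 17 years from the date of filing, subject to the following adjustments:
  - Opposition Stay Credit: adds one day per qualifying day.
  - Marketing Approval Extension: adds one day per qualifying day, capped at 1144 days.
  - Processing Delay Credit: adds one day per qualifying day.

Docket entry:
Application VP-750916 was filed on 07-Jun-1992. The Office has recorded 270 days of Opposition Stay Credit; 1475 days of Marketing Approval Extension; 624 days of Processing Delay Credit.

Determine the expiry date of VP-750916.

Base term: filing date + 17 years → 7 June 2009.
Opposition Stay Credit: +270 days → 4 March 2010.
Marketing Approval Extension: 1475 days claimed exceeds the 1144-day cap, so +1144 days → 21 April 2013.
Processing Delay Credit: +624 days → 5 January 2015.

2015-01-05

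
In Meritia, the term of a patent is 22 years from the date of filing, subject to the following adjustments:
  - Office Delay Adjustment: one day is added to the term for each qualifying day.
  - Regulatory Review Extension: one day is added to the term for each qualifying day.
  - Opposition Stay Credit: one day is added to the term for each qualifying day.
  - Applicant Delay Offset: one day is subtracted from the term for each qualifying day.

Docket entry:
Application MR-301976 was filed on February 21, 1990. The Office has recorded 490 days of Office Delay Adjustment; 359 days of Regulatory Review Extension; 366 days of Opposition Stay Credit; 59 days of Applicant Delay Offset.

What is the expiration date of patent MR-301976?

April 22, 2015

Base term: filing date + 22 years → 21 February 2012.
Office Delay Adjustment: +490 days → 25 June 2013.
Regulatory Review Extension: +359 days → 19 June 2014.
Opposition Stay Credit: +366 days → 20 June 2015.
Applicant Delay Offset: −59 days → 22 April 2015.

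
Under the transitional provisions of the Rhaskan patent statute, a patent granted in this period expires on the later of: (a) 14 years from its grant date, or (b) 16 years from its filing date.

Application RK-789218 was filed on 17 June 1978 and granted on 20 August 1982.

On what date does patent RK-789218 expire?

(a) grant + 14 years → 20 August 1996.
(b) filing + 16 years → 17 June 1994.
Later of the two: 20 August 1996.

August 20, 1996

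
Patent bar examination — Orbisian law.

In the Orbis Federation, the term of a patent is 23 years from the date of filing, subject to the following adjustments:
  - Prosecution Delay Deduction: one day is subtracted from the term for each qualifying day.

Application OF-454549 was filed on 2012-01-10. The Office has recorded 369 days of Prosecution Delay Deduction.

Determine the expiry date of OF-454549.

January 6, 2034

Base term: filing date + 23 years → 10 January 2035.
Prosecution Delay Deduction: −369 days → 6 January 2034.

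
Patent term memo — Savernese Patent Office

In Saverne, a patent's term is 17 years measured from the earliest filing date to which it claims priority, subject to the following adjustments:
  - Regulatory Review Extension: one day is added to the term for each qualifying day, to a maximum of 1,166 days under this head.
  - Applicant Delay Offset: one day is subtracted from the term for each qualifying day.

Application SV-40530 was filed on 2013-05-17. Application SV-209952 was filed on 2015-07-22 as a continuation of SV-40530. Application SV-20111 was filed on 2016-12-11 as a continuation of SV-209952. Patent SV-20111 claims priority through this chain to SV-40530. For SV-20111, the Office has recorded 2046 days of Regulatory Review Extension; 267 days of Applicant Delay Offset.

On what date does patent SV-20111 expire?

Earliest priority filing: 17 May 2013.
Base term: 17 May 2013 + 17 years → 17 May 2030.
Regulatory Review Extension: 2046 days claimed exceeds the 1166-day cap, so +1166 days → 26 July 2033.
Applicant Delay Offset: −267 days → 1 November 2032.

2032-11-01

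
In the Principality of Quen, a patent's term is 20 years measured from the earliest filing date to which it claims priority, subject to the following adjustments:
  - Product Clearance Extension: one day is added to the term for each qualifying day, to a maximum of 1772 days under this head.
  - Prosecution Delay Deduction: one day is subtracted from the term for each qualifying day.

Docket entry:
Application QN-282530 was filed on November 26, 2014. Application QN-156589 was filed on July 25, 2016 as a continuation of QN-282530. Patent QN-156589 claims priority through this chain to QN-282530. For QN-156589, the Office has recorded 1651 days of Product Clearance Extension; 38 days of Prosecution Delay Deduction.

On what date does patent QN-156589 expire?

2039-04-27

Earliest priority filing: 26 November 2014.
Base term: 26 November 2014 + 20 years → 26 November 2034.
Product Clearance Extension: 1651 days (within the 1772-day cap) → +1651 days → 4 June 2039.
Prosecution Delay Deduction: −38 days → 27 April 2039.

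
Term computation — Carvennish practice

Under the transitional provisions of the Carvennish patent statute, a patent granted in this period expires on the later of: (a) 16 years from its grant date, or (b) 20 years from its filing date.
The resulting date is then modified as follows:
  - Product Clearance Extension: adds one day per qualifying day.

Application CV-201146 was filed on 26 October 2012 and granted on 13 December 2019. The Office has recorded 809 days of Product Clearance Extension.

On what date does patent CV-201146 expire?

(a) grant + 16 years → 13 December 2035.
(b) filing + 20 years → 26 October 2032.
Later of the two: 13 December 2035.
Product Clearance Extension: +809 days → 1 March 2038.

March 1, 2038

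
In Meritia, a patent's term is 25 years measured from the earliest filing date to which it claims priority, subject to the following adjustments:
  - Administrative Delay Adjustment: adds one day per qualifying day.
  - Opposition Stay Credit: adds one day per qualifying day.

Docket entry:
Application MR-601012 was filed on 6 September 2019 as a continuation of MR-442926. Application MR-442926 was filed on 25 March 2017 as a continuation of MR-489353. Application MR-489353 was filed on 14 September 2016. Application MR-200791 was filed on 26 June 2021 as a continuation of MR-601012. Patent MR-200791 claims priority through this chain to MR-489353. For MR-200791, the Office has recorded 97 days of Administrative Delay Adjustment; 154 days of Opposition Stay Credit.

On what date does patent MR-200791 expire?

Earliest priority filing: 14 September 2016.
Base term: 14 September 2016 + 25 years → 14 September 2041.
Administrative Delay Adjustment: +97 days → 20 December 2041.
Opposition Stay Credit: +154 days → 23 May 2042.

May 23, 2042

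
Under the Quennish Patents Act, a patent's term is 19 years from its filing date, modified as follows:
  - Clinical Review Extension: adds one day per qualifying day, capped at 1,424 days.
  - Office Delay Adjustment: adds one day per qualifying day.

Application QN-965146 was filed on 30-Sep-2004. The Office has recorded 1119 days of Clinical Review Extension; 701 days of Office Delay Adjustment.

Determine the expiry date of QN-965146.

2028-09-23

Base term: filing date + 19 years → 30 September 2023.
Clinical Review Extension: 1119 days (within the 1424-day cap) → +1119 days → 23 October 2026.
Office Delay Adjustment: +701 days → 23 September 2028.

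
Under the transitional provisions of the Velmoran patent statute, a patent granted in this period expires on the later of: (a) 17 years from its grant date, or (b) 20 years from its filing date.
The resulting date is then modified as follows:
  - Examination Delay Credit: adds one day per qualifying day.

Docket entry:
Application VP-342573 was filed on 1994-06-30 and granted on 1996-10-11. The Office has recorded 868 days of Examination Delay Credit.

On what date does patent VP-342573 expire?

November 14, 2016

(a) grant + 17 years → 11 October 2013.
(b) filing + 20 years → 30 June 2014.
Later of the two: 30 June 2014.
Examination Delay Credit: +868 days → 14 November 2016.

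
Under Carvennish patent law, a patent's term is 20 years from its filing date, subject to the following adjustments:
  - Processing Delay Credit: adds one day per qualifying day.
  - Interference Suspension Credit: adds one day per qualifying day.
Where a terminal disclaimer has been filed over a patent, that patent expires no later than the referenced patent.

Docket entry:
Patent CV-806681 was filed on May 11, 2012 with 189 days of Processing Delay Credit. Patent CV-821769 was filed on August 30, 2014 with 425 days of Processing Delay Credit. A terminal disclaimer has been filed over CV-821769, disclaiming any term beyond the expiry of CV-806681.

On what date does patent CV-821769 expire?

Natural term of CV-821769:
  Base: filing + 20 years → 30 August 2034.
  Processing Delay Credit: +425 days → 29 October 2035.
Expiry of referenced patent CV-806681:
  Base: filing + 20 years → 11 May 2032.
  Processing Delay Credit: +189 days → 16 November 2032.
Terminal disclaimer: CV-821769 expires on the earlier of 29 October 2035 and 16 November 2032.

2032-11-16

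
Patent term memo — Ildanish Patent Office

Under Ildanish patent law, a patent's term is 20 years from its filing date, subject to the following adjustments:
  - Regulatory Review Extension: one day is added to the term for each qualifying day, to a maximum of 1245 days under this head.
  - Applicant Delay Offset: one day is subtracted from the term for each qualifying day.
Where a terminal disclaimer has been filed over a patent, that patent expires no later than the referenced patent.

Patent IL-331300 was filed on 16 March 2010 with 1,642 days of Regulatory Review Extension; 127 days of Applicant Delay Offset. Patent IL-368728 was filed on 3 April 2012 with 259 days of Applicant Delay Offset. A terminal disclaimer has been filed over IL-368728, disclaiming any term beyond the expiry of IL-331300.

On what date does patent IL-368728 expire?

July 19, 2031

Natural term of IL-368728:
  Base: filing + 20 years → 3 April 2032.
  Applicant Delay Offset: −259 days → 19 July 2031.
Expiry of referenced patent IL-331300:
  Base: filing + 20 years → 16 March 2030.
  Regulatory Review Extension: 1642 days claimed exceeds the 1245-day cap, so +1245 days → 12 August 2033.
  Applicant Delay Offset: −127 days → 7 April 2033.
Terminal disclaimer: IL-368728 expires on the earlier of 19 July 2031 and 7 April 2033.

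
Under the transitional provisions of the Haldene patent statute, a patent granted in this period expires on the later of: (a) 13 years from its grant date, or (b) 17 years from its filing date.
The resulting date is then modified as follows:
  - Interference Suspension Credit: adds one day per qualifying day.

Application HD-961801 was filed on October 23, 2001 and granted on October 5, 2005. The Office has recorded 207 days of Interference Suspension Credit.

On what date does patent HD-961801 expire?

2019-05-18

(a) grant + 13 years → 5 October 2018.
(b) filing + 17 years → 23 October 2018.
Later of the two: 23 October 2018.
Interference Suspension Credit: +207 days → 18 May 2019.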